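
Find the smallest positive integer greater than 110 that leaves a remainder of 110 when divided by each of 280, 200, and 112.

2910

N − 110 must be a common multiple of 280, 200, and 112.
280 = 2^3 × 5 × 7
200 = 2^3 × 5^2
112 = 2^4 × 7
LCM(280, 200, 112) = 2^4 × 5^2 × 7 = 2800.
Smallest N > 110 is LCM + 110 = 2800 + 110 = 2910.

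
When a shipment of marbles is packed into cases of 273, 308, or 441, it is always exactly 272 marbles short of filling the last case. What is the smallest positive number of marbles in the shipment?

251980

Being 272 short of a full case of size k means N ≡ −272 (mod k), i.e. N + 272 is a multiple of each size.
273 = 3 × 7 × 13
308 = 2^2 × 7 × 11
441 = 3^2 × 7^2
LCM(273, 308, 441) = 2^2 × 3^2 × 7^2 × 11 × 13 = 252252.
Smallest positive N is 252252 − 272 = 251980.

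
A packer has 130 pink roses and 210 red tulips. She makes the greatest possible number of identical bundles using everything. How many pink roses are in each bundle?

13

Number of bundles = gcd(130, 210).
130 = 2 × 5 × 13
210 = 2 × 3 × 5 × 7
gcd(130, 210) = 2 × 5 = 10.
pink roses per bundle = 130 / 10 = 13.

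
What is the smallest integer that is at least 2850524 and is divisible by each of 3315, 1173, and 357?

The integer must be a common multiple of 3315, 1173, and 357, so a multiple of their LCM.
3315 = 3 × 5 × 13 × 17
1173 = 3 × 17 × 23
357 = 3 × 7 × 17
LCM(3315, 1173, 357) = 3 × 5 × 7 × 13 × 17 × 23 = 533715.
Smallest multiple of 533715 that is ≥ 2850524: ⌈2850524/533715⌉ × 533715 = 6 × 533715 = 3202290.

3202290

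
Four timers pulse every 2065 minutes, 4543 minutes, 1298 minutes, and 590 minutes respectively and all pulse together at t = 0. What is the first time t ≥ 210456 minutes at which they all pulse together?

227150 minutes

Joint pulses occur at multiples of LCM(2065, 4543, 1298, 590).
2065 = 5 × 7 × 59
4543 = 7 × 11 × 59
1298 = 2 × 11 × 59
590 = 2 × 5 × 59
LCM(2065, 4543, 1298, 590) = 2 × 5 × 7 × 11 × 59 = 45430.
Smallest multiple of 45430 that is ≥ 210456: ⌈210456/45430⌉ × 45430 = 5 × 45430 = 227150.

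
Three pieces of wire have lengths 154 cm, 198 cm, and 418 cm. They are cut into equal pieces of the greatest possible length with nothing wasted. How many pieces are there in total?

35

Piece length = gcd(154, 198, 418).
154 = 2 × 7 × 11
198 = 2 × 3^2 × 11
418 = 2 × 11 × 19
gcd(154, 198, 418) = 2 × 11 = 22.
Total pieces = 154/22 + 198/22 + 418/22 = 7 + 9 + 19 = 35.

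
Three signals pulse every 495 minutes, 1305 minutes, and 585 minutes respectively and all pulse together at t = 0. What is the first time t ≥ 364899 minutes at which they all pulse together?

373230 minutes

Joint pulses occur at multiples of LCM(495, 1305, 585).
495 = 3^2 × 5 × 11
1305 = 3^2 × 5 × 29
585 = 3^2 × 5 × 13
LCM(495, 1305, 585) = 3^2 × 5 × 11 × 13 × 29 = 186615.
Smallest multiple of 186615 that is ≥ 364899: ⌈364899/186615⌉ × 186615 = 2 × 186615 = 373230.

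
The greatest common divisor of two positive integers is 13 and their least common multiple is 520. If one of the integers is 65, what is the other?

For two integers, gcd × lcm = product, so the other is (13 × 520) / 65 = 6760 / 65 = 104.

104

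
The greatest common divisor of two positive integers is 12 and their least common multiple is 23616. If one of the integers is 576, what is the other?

For two integers, gcd × lcm = product, so the other is (12 × 23616) / 576 = 283392 / 576 = 492.

492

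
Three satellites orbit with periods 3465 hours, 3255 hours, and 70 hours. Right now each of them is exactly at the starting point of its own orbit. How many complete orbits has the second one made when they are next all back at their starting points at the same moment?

66 orbits

The first common completion time is the LCM of the periods.
3465 = 3^2 × 5 × 7 × 11
3255 = 3 × 5 × 7 × 31
70 = 2 × 5 × 7
LCM(3465, 3255, 70) = 2 × 3^2 × 5 × 7 × 11 × 31 = 214830.
Orbits for period 3255: 214830 / 3255 = 66.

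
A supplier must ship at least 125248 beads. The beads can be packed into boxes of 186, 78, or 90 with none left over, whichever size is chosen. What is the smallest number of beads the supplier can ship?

145080

The number of beads must be a common multiple of 186, 78, and 90, so a multiple of their LCM.
186 = 2 × 3 × 31
78 = 2 × 3 × 13
90 = 2 × 3^2 × 5
LCM(186, 78, 90) = 2 × 3^2 × 5 × 13 × 31 = 36270.
Smallest multiple of 36270 that is ≥ 125248: ⌈125248/36270⌉ × 36270 = 4 × 36270 = 145080.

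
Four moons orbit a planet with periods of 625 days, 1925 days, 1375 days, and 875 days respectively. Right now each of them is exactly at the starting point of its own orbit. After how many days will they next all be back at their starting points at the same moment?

48125 days

They coincide at every common multiple of the periods; the first is the LCM.
625 = 5^4
1925 = 5^2 × 7 × 11
1375 = 5^3 × 11
875 = 5^3 × 7
LCM(625, 1925, 1375, 875) = 5^4 × 7 × 11 = 48125.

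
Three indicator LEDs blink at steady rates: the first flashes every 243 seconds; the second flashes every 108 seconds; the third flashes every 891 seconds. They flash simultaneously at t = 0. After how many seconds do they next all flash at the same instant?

10692 seconds

The first simultaneous occurrence is after LCM of the individual periods.
243 = 3^5
108 = 2^2 × 3^3
891 = 3^4 × 11
LCM(243, 108, 891) = 2^2 × 3^5 × 11 = 10692.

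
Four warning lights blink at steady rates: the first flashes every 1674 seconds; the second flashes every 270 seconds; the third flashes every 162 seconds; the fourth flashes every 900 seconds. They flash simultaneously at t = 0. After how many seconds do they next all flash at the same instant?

251100 seconds

The first simultaneous occurrence is after LCM of the individual periods.
1674 = 2 × 3^3 × 31
270 = 2 × 3^3 × 5
162 = 2 × 3^4
900 = 2^2 × 3^2 × 5^2
LCM(1674, 270, 162, 900) = 2^2 × 3^4 × 5^2 × 31 = 251100.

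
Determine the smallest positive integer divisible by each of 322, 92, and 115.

3220

322 = 2 × 7 × 23
92 = 2^2 × 23
115 = 5 × 23
LCM(322, 92, 115) = 2^2 × 5 × 7 × 23 = 3220.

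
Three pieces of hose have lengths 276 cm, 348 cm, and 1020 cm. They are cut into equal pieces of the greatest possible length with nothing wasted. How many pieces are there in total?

137

Piece length = gcd(276, 348, 1020).
276 = 2^2 × 3 × 23
348 = 2^2 × 3 × 29
1020 = 2^2 × 3 × 5 × 17
gcd(276, 348, 1020) = 2^2 × 3 = 12.
Total pieces = 276/12 + 348/12 + 1020/12 = 23 + 29 + 85 = 137.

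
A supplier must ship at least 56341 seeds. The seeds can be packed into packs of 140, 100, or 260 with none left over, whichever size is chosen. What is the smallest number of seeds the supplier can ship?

The number of seeds must be a common multiple of 140, 100, and 260, so a multiple of their LCM.
140 = 2^2 × 5 × 7
100 = 2^2 × 5^2
260 = 2^2 × 5 × 13
LCM(140, 100, 260) = 2^2 × 5^2 × 7 × 13 = 9100.
Smallest multiple of 9100 that is ≥ 56341: ⌈56341/9100⌉ × 9100 = 7 × 9100 = 63700.

63700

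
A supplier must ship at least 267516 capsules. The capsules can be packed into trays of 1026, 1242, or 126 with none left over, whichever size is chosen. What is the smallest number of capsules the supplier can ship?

330372

The number of capsules must be a common multiple of 1026, 1242, and 126, so a multiple of their LCM.
1026 = 2 × 3^3 × 19
1242 = 2 × 3^3 × 23
126 = 2 × 3^2 × 7
LCM(1026, 1242, 126) = 2 × 3^3 × 7 × 19 × 23 = 165186.
Smallest multiple of 165186 that is ≥ 267516: ⌈267516/165186⌉ × 165186 = 2 × 165186 = 330372.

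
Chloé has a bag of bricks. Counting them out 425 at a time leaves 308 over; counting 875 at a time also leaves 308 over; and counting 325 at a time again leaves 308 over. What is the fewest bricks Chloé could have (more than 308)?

193683

N − 308 must be a common multiple of 425, 875, and 325.
425 = 5^2 × 17
875 = 5^3 × 7
325 = 5^2 × 13
LCM(425, 875, 325) = 5^3 × 7 × 13 × 17 = 193375.
Smallest N > 308 is LCM + 308 = 193375 + 308 = 193683.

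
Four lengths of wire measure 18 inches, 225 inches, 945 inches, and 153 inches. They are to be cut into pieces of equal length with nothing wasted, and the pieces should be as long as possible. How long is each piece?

9 inches

Each piece length must divide every original length, so the longest possible is gcd(18, 225, 945, 153).
18 = 2 × 3^2
225 = 3^2 × 5^2
945 = 3^3 × 5 × 7
153 = 3^2 × 17
gcd(18, 225, 945, 153) = 3^2 = 9.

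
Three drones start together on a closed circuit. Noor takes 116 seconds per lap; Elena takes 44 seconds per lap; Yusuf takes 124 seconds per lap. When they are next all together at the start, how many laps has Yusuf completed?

The first common completion time is the LCM of the periods.
116 = 2^2 × 29
44 = 2^2 × 11
124 = 2^2 × 31
LCM(116, 44, 124) = 2^2 × 11 × 29 × 31 = 39556.
Laps for period 124: 39556 / 124 = 319.

319 laps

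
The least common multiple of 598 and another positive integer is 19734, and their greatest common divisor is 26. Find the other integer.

858

gcd × lcm = product of the two integers, so the other integer is (26 × 19734) / 598 = 858.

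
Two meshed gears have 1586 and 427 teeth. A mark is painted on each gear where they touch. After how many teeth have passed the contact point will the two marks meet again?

11102 teeth

The first simultaneous occurrence is after LCM of the individual periods.
1586 = 2 × 13 × 61
427 = 7 × 61
LCM(1586, 427) = 2 × 7 × 13 × 61 = 11102.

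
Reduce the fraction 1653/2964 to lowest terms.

29/52

1653 = 3 × 19 × 29
2964 = 2^2 × 3 × 13 × 19
gcd(1653, 2964) = 3 × 19 = 57.
Divide numerator and denominator by 57: 1653/2964 = 29/52.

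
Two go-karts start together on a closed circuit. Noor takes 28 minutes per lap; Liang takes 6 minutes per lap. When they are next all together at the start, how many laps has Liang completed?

14 laps

The first common completion time is the LCM of the periods.
28 = 2^2 × 7
6 = 2 × 3
LCM(28, 6) = 2^2 × 3 × 7 = 84.
Laps for period 6: 84 / 6 = 14.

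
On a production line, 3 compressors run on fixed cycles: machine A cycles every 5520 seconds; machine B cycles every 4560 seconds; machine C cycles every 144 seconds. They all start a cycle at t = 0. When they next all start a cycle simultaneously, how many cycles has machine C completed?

All finish a whole number of cycles simultaneously at t = LCM of the periods.
5520 = 2^4 × 3 × 5 × 23
4560 = 2^4 × 3 × 5 × 19
144 = 2^4 × 3^2
LCM(5520, 4560, 144) = 2^4 × 3^2 × 5 × 19 × 23 = 314640.
Cycles for period 144: 314640 / 144 = 2185.

2185 cycles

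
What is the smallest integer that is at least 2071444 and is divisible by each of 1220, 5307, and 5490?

The integer must be a common multiple of 1220, 5307, and 5490, so a multiple of their LCM.
1220 = 2^2 × 5 × 61
5307 = 3 × 29 × 61
5490 = 2 × 3^2 × 5 × 61
LCM(1220, 5307, 5490) = 2^2 × 3^2 × 5 × 29 × 61 = 318420.
Smallest multiple of 318420 that is ≥ 2071444: ⌈2071444/318420⌉ × 318420 = 7 × 318420 = 2228940.

2228940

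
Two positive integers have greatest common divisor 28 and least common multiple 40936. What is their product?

For any two positive integers, gcd × lcm = product = 28 × 40936 = 1146208.

1146208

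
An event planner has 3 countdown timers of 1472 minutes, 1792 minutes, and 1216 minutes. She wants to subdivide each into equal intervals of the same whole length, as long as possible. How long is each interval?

64 minutes

The interval must divide each timer length; the longest such is the gcd.
1472 = 2^6 × 23
1792 = 2^8 × 7
1216 = 2^6 × 19
gcd(1472, 1792, 1216) = 2^6 = 64.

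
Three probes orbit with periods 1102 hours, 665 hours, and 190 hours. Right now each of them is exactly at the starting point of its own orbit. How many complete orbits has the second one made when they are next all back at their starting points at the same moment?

58 orbits

All finish a whole number of cycles simultaneously at t = LCM of the periods.
1102 = 2 × 19 × 29
665 = 5 × 7 × 19
190 = 2 × 5 × 19
LCM(1102, 665, 190) = 2 × 5 × 7 × 19 × 29 = 38570.
Orbits for period 665: 38570 / 665 = 58.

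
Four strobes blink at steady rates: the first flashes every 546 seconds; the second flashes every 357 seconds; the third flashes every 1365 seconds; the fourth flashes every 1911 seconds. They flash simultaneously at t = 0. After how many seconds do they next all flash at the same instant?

324870 seconds

The first simultaneous occurrence is after LCM of the individual periods.
546 = 2 × 3 × 7 × 13
357 = 3 × 7 × 17
1365 = 3 × 5 × 7 × 13
1911 = 3 × 7^2 × 13
LCM(546, 357, 1365, 1911) = 2 × 3 × 5 × 7^2 × 13 × 17 = 324870.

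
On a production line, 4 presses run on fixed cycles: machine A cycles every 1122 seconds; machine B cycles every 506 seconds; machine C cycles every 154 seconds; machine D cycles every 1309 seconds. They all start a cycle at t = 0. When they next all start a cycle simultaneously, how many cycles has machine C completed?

The first common completion time is the LCM of the periods.
1122 = 2 × 3 × 11 × 17
506 = 2 × 11 × 23
154 = 2 × 7 × 11
1309 = 7 × 11 × 17
LCM(1122, 506, 154, 1309) = 2 × 3 × 7 × 11 × 17 × 23 = 180642.
Cycles for period 154: 180642 / 154 = 1173.

1173 cycles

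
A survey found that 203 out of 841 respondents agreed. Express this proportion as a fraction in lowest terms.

203 = 7 × 29
841 = 29^2
gcd(203, 841) = 29.
Divide numerator and denominator by 29: 203/841 = 7/29.

7/29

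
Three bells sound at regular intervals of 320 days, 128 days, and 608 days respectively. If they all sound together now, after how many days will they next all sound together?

The first simultaneous occurrence is after LCM of the individual periods.
320 = 2^6 × 5
128 = 2^7
608 = 2^5 × 19
LCM(320, 128, 608) = 2^7 × 5 × 19 = 12160.

12160 days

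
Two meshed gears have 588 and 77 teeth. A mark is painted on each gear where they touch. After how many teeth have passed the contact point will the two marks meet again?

The first simultaneous occurrence is after LCM of the individual periods.
588 = 2^2 × 3 × 7^2
77 = 7 × 11
LCM(588, 77) = 2^2 × 3 × 7^2 × 11 = 6468.

6468 teeth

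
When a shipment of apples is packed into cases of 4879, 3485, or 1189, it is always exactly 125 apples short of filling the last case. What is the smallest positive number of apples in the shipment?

Being 125 short of a full case of size k means N ≡ −125 (mod k), i.e. N + 125 is a multiple of each size.
4879 = 7 × 17 × 41
3485 = 5 × 17 × 41
1189 = 29 × 41
LCM(4879, 3485, 1189) = 5 × 7 × 17 × 29 × 41 = 707455.
Smallest positive N is 707455 − 125 = 707330.

707330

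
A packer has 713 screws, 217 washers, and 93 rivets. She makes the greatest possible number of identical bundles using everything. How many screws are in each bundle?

23

Number of bundles = gcd(713, 217, 93).
713 = 23 × 31
217 = 7 × 31
93 = 3 × 31
gcd(713, 217, 93) = 31.
screws per bundle = 713 / 31 = 23.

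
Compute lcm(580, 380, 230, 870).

580 = 2^2 × 5 × 29
380 = 2^2 × 5 × 19
230 = 2 × 5 × 23
870 = 2 × 3 × 5 × 29
LCM(580, 380, 230, 870) = 2^2 × 3 × 5 × 19 × 23 × 29 = 760380.

760380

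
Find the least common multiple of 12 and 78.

156

12 = 2^2 × 3
78 = 2 × 3 × 13
LCM(12, 78) = 2^2 × 3 × 13 = 156.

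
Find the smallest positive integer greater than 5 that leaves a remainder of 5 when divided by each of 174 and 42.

N − 5 must be a common multiple of 174 and 42.
174 = 2 × 3 × 29
42 = 2 × 3 × 7
LCM(174, 42) = 2 × 3 × 7 × 29 = 1218.
Smallest N > 5 is LCM + 5 = 1218 + 5 = 1223.

1223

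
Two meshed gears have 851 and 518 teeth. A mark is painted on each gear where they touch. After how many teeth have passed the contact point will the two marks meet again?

The first simultaneous occurrence is after LCM of the individual periods.
851 = 23 × 37
518 = 2 × 7 × 37
LCM(851, 518) = 2 × 7 × 23 × 37 = 11914.

11914 teeth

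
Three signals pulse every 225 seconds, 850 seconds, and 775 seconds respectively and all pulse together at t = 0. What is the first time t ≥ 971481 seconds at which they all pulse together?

1185750 seconds

Joint pulses occur at multiples of LCM(225, 850, 775).
225 = 3^2 × 5^2
850 = 2 × 5^2 × 17
775 = 5^2 × 31
LCM(225, 850, 775) = 2 × 3^2 × 5^2 × 17 × 31 = 237150.
Smallest multiple of 237150 that is ≥ 971481: ⌈971481/237150⌉ × 237150 = 5 × 237150 = 1185750.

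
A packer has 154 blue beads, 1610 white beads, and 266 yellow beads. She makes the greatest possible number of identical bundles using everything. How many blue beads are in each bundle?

Number of bundles = gcd(154, 1610, 266).
154 = 2 × 7 × 11
1610 = 2 × 5 × 7 × 23
266 = 2 × 7 × 19
gcd(154, 1610, 266) = 2 × 7 = 14.
blue beads per bundle = 154 / 14 = 11.

11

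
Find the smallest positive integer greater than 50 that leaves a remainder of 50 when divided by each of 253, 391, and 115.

21555

N − 50 must be a common multiple of 253, 391, and 115.
253 = 11 × 23
391 = 17 × 23
115 = 5 × 23
LCM(253, 391, 115) = 5 × 11 × 17 × 23 = 21505.
Smallest N > 50 is LCM + 50 = 21505 + 50 = 21555.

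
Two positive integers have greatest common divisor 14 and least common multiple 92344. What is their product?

1292816

For any two positive integers, gcd × lcm = product = 14 × 92344 = 1292816.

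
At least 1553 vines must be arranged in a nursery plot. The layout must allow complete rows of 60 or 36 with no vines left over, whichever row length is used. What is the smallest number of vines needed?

The number of vines must be a common multiple of 60 and 36, so a multiple of their LCM.
60 = 2^2 × 3 × 5
36 = 2^2 × 3^2
LCM(60, 36) = 2^2 × 3^2 × 5 = 180.
Smallest multiple of 180 that is ≥ 1553: ⌈1553/180⌉ × 180 = 9 × 180 = 1620.

1620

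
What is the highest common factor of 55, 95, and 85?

55 = 5 × 11
95 = 5 × 19
85 = 5 × 17
gcd(55, 95, 85) = 5.

5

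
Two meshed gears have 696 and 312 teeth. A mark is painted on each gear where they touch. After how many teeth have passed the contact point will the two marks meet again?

The first simultaneous occurrence is after LCM of the individual periods.
696 = 2^3 × 3 × 29
312 = 2^3 × 3 × 13
LCM(696, 312) = 2^3 × 3 × 13 × 29 = 9048.

9048 teeth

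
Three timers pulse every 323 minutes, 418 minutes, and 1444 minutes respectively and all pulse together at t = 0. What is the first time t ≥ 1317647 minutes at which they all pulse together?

1350140 minutes

Joint pulses occur at multiples of LCM(323, 418, 1444).
323 = 17 × 19
418 = 2 × 11 × 19
1444 = 2^2 × 19^2
LCM(323, 418, 1444) = 2^2 × 11 × 17 × 19^2 = 270028.
Smallest multiple of 270028 that is ≥ 1317647: ⌈1317647/270028⌉ × 270028 = 5 × 270028 = 1350140.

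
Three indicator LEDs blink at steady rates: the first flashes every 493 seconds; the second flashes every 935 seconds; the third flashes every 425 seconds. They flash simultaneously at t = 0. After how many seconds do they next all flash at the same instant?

135575 seconds

We need the least common multiple of the intervals.
493 = 17 × 29
935 = 5 × 11 × 17
425 = 5^2 × 17
LCM(493, 935, 425) = 5^2 × 11 × 17 × 29 = 135575.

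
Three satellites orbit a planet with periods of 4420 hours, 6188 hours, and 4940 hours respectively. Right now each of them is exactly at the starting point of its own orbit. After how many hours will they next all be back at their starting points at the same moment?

587860 hours

The first simultaneous occurrence is after LCM of the individual periods.
4420 = 2^2 × 5 × 13 × 17
6188 = 2^2 × 7 × 13 × 17
4940 = 2^2 × 5 × 13 × 19
LCM(4420, 6188, 4940) = 2^2 × 5 × 7 × 13 × 17 × 19 = 587860.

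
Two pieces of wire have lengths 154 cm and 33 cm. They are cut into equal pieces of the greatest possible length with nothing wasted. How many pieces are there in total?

17

Piece length = gcd(154, 33).
154 = 2 × 7 × 11
33 = 3 × 11
gcd(154, 33) = 11.
Total pieces = 154/11 + 33/11 = 14 + 3 = 17.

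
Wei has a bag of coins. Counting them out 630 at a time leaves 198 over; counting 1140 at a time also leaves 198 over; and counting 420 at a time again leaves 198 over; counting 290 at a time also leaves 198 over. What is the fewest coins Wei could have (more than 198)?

694458

N − 198 must be a common multiple of 630, 1140, 420, and 290.
630 = 2 × 3^2 × 5 × 7
1140 = 2^2 × 3 × 5 × 19
420 = 2^2 × 3 × 5 × 7
290 = 2 × 5 × 29
LCM(630, 1140, 420, 290) = 2^2 × 3^2 × 5 × 7 × 19 × 29 = 694260.
Smallest N > 198 is LCM + 198 = 694260 + 198 = 694458.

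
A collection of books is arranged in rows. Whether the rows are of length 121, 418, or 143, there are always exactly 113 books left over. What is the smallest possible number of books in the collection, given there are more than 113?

N − 113 must be a common multiple of 121, 418, and 143.
121 = 11^2
418 = 2 × 11 × 19
143 = 11 × 13
LCM(121, 418, 143) = 2 × 11^2 × 13 × 19 = 59774.
Smallest N > 113 is LCM + 113 = 59774 + 113 = 59887.

59887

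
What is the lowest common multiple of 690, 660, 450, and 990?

227700

690 = 2 × 3 × 5 × 23
660 = 2^2 × 3 × 5 × 11
450 = 2 × 3^2 × 5^2
990 = 2 × 3^2 × 5 × 11
LCM(690, 660, 450, 990) = 2^2 × 3^2 × 5^2 × 11 × 23 = 227700.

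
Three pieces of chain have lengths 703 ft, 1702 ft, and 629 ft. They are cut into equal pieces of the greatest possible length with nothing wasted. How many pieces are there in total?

82

Piece length = gcd(703, 1702, 629).
703 = 19 × 37
1702 = 2 × 23 × 37
629 = 17 × 37
gcd(703, 1702, 629) = 37.
Total pieces = 703/37 + 1702/37 + 629/37 = 19 + 46 + 17 = 82.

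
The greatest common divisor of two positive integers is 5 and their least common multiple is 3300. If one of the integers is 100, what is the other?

165

For two integers, gcd × lcm = product, so the other is (5 × 3300) / 100 = 16500 / 100 = 165.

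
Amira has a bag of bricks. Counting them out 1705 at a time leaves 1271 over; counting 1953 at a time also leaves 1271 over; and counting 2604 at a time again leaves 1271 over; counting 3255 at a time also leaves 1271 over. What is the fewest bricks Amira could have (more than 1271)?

N − 1271 must be a common multiple of 1705, 1953, 2604, and 3255.
1705 = 5 × 11 × 31
1953 = 3^2 × 7 × 31
2604 = 2^2 × 3 × 7 × 31
3255 = 3 × 5 × 7 × 31
LCM(1705, 1953, 2604, 3255) = 2^2 × 3^2 × 5 × 7 × 11 × 31 = 429660.
Smallest N > 1271 is LCM + 1271 = 429660 + 1271 = 430931.

430931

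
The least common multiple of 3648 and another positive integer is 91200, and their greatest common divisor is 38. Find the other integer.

950

gcd × lcm = product of the two integers, so the other integer is (38 × 91200) / 3648 = 950.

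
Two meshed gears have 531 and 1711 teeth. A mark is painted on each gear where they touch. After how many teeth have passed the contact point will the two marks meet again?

15399 teeth

The first simultaneous occurrence is after LCM of the individual periods.
531 = 3^2 × 59
1711 = 29 × 59
LCM(531, 1711) = 3^2 × 29 × 59 = 15399.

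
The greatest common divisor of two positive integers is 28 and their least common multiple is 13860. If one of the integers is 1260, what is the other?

For two integers, gcd × lcm = product, so the other is (28 × 13860) / 1260 = 388080 / 1260 = 308.

308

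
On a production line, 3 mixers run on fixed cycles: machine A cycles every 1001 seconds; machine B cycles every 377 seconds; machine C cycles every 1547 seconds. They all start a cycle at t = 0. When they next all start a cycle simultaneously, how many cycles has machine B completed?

They are all back at their starting positions together after one LCM of the periods.
1001 = 7 × 11 × 13
377 = 13 × 29
1547 = 7 × 13 × 17
LCM(1001, 377, 1547) = 7 × 11 × 13 × 17 × 29 = 493493.
Cycles for period 377: 493493 / 377 = 1309.

1309 cycles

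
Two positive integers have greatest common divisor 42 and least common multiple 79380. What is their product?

For any two positive integers, gcd × lcm = product = 42 × 79380 = 3333960.

3333960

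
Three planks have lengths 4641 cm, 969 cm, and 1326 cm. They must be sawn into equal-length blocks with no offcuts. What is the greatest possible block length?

51 cm

This is the greatest common divisor of 4641, 969, and 1326.
4641 = 3 × 7 × 13 × 17
969 = 3 × 17 × 19
1326 = 2 × 3 × 13 × 17
gcd(4641, 969, 1326) = 3 × 17 = 51.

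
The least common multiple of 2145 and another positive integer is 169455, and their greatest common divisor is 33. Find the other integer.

2607

gcd × lcm = product of the two integers, so the other integer is (33 × 169455) / 2145 = 2607.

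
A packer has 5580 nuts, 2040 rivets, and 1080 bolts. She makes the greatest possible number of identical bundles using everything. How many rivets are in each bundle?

34

Number of bundles = gcd(5580, 2040, 1080).
5580 = 2^2 × 3^2 × 5 × 31
2040 = 2^3 × 3 × 5 × 17
1080 = 2^3 × 3^3 × 5
gcd(5580, 2040, 1080) = 2^2 × 3 × 5 = 60.
rivets per bundle = 2040 / 60 = 34.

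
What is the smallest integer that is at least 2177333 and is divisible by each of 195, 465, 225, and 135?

2448225

The integer must be a common multiple of 195, 465, 225, and 135, so a multiple of their LCM.
195 = 3 × 5 × 13
465 = 3 × 5 × 31
225 = 3^2 × 5^2
135 = 3^3 × 5
LCM(195, 465, 225, 135) = 3^3 × 5^2 × 13 × 31 = 272025.
Smallest multiple of 272025 that is ≥ 2177333: ⌈2177333/272025⌉ × 272025 = 9 × 272025 = 2448225.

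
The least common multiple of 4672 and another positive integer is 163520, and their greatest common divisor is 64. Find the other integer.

gcd × lcm = product of the two integers, so the other integer is (64 × 163520) / 4672 = 2240.

2240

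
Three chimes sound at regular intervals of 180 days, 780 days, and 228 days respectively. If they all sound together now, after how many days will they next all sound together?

44460 days

They coincide at every common multiple of the periods; the first is the LCM.
180 = 2^2 × 3^2 × 5
780 = 2^2 × 3 × 5 × 13
228 = 2^2 × 3 × 19
LCM(180, 780, 228) = 2^2 × 3^2 × 5 × 13 × 19 = 44460.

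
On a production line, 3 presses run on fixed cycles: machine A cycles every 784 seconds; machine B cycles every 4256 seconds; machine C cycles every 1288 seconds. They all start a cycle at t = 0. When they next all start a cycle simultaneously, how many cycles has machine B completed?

The first common completion time is the LCM of the periods.
784 = 2^4 × 7^2
4256 = 2^5 × 7 × 19
1288 = 2^3 × 7 × 23
LCM(784, 4256, 1288) = 2^5 × 7^2 × 19 × 23 = 685216.
Cycles for period 4256: 685216 / 4256 = 161.

161 cycles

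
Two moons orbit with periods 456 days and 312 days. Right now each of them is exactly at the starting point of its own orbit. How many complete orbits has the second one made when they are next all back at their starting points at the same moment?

19 orbits

They are all back at their starting positions together after one LCM of the periods.
456 = 2^3 × 3 × 19
312 = 2^3 × 3 × 13
LCM(456, 312) = 2^3 × 3 × 13 × 19 = 5928.
Orbits for period 312: 5928 / 312 = 19.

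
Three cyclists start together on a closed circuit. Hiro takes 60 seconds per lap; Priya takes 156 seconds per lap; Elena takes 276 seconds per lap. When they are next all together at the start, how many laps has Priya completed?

They are all back at their starting positions together after one LCM of the periods.
60 = 2^2 × 3 × 5
156 = 2^2 × 3 × 13
276 = 2^2 × 3 × 23
LCM(60, 156, 276) = 2^2 × 3 × 5 × 13 × 23 = 17940.
Laps for period 156: 17940 / 156 = 115.

115 laps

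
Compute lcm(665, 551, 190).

38570

665 = 5 × 7 × 19
551 = 19 × 29
190 = 2 × 5 × 19
LCM(665, 551, 190) = 2 × 5 × 7 × 19 × 29 = 38570.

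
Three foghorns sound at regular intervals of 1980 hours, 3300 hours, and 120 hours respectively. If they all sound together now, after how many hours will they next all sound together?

19800 hours

The first simultaneous occurrence is after LCM of the individual periods.
1980 = 2^2 × 3^2 × 5 × 11
3300 = 2^2 × 3 × 5^2 × 11
120 = 2^3 × 3 × 5
LCM(1980, 3300, 120) = 2^3 × 3^2 × 5^2 × 11 = 19800.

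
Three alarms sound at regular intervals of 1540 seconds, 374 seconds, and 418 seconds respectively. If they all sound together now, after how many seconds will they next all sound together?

We need the least common multiple of the intervals.
1540 = 2^2 × 5 × 7 × 11
374 = 2 × 11 × 17
418 = 2 × 11 × 19
LCM(1540, 374, 418) = 2^2 × 5 × 7 × 11 × 17 × 19 = 497420.

497420 seconds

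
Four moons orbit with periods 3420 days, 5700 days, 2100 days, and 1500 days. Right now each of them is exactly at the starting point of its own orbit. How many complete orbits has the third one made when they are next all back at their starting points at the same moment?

They are all back at their starting positions together after one LCM of the periods.
3420 = 2^2 × 3^2 × 5 × 19
5700 = 2^2 × 3 × 5^2 × 19
2100 = 2^2 × 3 × 5^2 × 7
1500 = 2^2 × 3 × 5^3
LCM(3420, 5700, 2100, 1500) = 2^2 × 3^2 × 5^3 × 7 × 19 = 598500.
Orbits for period 2100: 598500 / 2100 = 285.

285 orbits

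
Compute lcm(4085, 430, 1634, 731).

138890

4085 = 5 × 19 × 43
430 = 2 × 5 × 43
1634 = 2 × 19 × 43
731 = 17 × 43
LCM(4085, 430, 1634, 731) = 2 × 5 × 17 × 19 × 43 = 138890.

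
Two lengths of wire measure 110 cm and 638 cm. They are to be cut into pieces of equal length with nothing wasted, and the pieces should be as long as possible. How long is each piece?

22 cm

By the Euclidean algorithm:
638 = 5 × 110 + 88
110 = 1 × 88 + 22
88 = 4 × 22 + 0
gcd(110, 638) = 22.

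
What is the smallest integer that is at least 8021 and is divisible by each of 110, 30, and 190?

The integer must be a common multiple of 110, 30, and 190, so a multiple of their LCM.
110 = 2 × 5 × 11
30 = 2 × 3 × 5
190 = 2 × 5 × 19
LCM(110, 30, 190) = 2 × 3 × 5 × 11 × 19 = 6270.
Smallest multiple of 6270 that is ≥ 8021: ⌈8021/6270⌉ × 6270 = 2 × 6270 = 12540.

12540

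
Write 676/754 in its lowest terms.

26/29

676 = 2^2 × 13^2
754 = 2 × 13 × 29
gcd(676, 754) = 2 × 13 = 26.
Divide numerator and denominator by 26: 676/754 = 26/29.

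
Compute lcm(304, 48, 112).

304 = 2^4 × 19
48 = 2^4 × 3
112 = 2^4 × 7
LCM(304, 48, 112) = 2^4 × 3 × 7 × 19 = 6384.

6384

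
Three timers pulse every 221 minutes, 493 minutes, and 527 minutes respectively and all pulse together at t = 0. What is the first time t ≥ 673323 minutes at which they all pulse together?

794716 minutes

Joint pulses occur at multiples of LCM(221, 493, 527).
221 = 13 × 17
493 = 17 × 29
527 = 17 × 31
LCM(221, 493, 527) = 13 × 17 × 29 × 31 = 198679.
Smallest multiple of 198679 that is ≥ 673323: ⌈673323/198679⌉ × 198679 = 4 × 198679 = 794716.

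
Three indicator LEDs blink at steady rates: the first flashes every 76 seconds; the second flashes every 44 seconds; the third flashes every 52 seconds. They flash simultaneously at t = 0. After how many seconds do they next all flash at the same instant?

The first simultaneous occurrence is after LCM of the individual periods.
76 = 2^2 × 19
44 = 2^2 × 11
52 = 2^2 × 13
LCM(76, 44, 52) = 2^2 × 11 × 13 × 19 = 10868.

10868 seconds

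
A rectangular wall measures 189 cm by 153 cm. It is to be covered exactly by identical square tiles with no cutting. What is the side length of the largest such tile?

9 cm

By the Euclidean algorithm:
189 = 1 × 153 + 36
153 = 4 × 36 + 9
36 = 4 × 9 + 0
gcd(189, 153) = 9.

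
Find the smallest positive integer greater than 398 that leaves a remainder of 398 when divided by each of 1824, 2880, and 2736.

N − 398 must be a common multiple of 1824, 2880, and 2736.
1824 = 2^5 × 3 × 19
2880 = 2^6 × 3^2 × 5
2736 = 2^4 × 3^2 × 19
LCM(1824, 2880, 2736) = 2^6 × 3^2 × 5 × 19 = 54720.
Smallest N > 398 is LCM + 398 = 54720 + 398 = 55118.

55118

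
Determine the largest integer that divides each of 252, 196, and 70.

252 = 2^2 × 3^2 × 7
196 = 2^2 × 7^2
70 = 2 × 5 × 7
gcd(252, 196, 70) = 2 × 7 = 14.

14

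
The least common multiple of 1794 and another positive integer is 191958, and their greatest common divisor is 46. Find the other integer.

4922

gcd × lcm = product of the two integers, so the other integer is (46 × 191958) / 1794 = 4922.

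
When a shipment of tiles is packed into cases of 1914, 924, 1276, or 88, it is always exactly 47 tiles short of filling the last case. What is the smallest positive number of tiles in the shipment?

53545

Being 47 short of a full case of size k means N ≡ −47 (mod k), i.e. N + 47 is a multiple of each size.
1914 = 2 × 3 × 11 × 29
924 = 2^2 × 3 × 7 × 11
1276 = 2^2 × 11 × 29
88 = 2^3 × 11
LCM(1914, 924, 1276, 88) = 2^3 × 3 × 7 × 11 × 29 = 53592.
Smallest positive N is 53592 − 47 = 53545.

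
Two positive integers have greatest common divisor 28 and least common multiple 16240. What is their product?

For any two positive integers, gcd × lcm = product = 28 × 16240 = 454720.

454720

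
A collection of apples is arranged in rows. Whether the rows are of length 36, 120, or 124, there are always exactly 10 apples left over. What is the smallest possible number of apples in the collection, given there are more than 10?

11170

N − 10 must be a common multiple of 36, 120, and 124.
36 = 2^2 × 3^2
120 = 2^3 × 3 × 5
124 = 2^2 × 31
LCM(36, 120, 124) = 2^3 × 3^2 × 5 × 31 = 11160.
Smallest N > 10 is LCM + 10 = 11160 + 10 = 11170.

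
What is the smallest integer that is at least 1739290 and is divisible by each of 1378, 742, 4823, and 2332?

1909908

The integer must be a common multiple of 1378, 742, 4823, and 2332, so a multiple of their LCM.
1378 = 2 × 13 × 53
742 = 2 × 7 × 53
4823 = 7 × 13 × 53
2332 = 2^2 × 11 × 53
LCM(1378, 742, 4823, 2332) = 2^2 × 7 × 11 × 13 × 53 = 212212.
Smallest multiple of 212212 that is ≥ 1739290: ⌈1739290/212212⌉ × 212212 = 9 × 212212 = 1909908.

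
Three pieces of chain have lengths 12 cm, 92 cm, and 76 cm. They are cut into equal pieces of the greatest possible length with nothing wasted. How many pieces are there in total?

Piece length = gcd(12, 92, 76).
12 = 2^2 × 3
92 = 2^2 × 23
76 = 2^2 × 19
gcd(12, 92, 76) = 2^2 = 4.
Total pieces = 12/4 + 92/4 + 76/4 = 3 + 23 + 19 = 45.

45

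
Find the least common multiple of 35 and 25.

35 = 5 × 7
25 = 5^2
LCM(35, 25) = 5^2 × 7 = 175.

175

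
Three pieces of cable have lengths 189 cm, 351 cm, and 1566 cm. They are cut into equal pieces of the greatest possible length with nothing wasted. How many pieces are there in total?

78

Piece length = gcd(189, 351, 1566).
189 = 3^3 × 7
351 = 3^3 × 13
1566 = 2 × 3^3 × 29
gcd(189, 351, 1566) = 3^3 = 27.
Total pieces = 189/27 + 351/27 + 1566/27 = 7 + 13 + 58 = 78.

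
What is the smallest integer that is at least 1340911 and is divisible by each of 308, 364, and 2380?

1361360

The integer must be a common multiple of 308, 364, and 2380, so a multiple of their LCM.
308 = 2^2 × 7 × 11
364 = 2^2 × 7 × 13
2380 = 2^2 × 5 × 7 × 17
LCM(308, 364, 2380) = 2^2 × 5 × 7 × 11 × 13 × 17 = 340340.
Smallest multiple of 340340 that is ≥ 1340911: ⌈1340911/340340⌉ × 340340 = 4 × 340340 = 1361360.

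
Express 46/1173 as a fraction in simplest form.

46 = 2 × 23
1173 = 3 × 17 × 23
gcd(46, 1173) = 23.
Divide numerator and denominator by 23: 46/1173 = 2/51.

2/51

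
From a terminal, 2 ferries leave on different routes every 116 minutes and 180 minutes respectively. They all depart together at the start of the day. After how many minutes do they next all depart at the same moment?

5220 minutes

The first simultaneous occurrence is after LCM of the individual periods.
116 = 2^2 × 29
180 = 2^2 × 3^2 × 5
LCM(116, 180) = 2^2 × 3^2 × 5 × 29 = 5220.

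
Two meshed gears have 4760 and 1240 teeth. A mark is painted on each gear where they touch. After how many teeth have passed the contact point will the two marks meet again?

They coincide at every common multiple of the periods; the first is the LCM.
4760 = 2^3 × 5 × 7 × 17
1240 = 2^3 × 5 × 31
LCM(4760, 1240) = 2^3 × 5 × 7 × 17 × 31 = 147560.

147560 teeth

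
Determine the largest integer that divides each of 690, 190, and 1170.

690 = 2 × 3 × 5 × 23
190 = 2 × 5 × 19
1170 = 2 × 3^2 × 5 × 13
gcd(690, 190, 1170) = 2 × 5 = 10.

10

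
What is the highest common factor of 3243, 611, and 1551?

3243 = 3 × 23 × 47
611 = 13 × 47
1551 = 3 × 11 × 47
gcd(3243, 611, 1551) = 47.

47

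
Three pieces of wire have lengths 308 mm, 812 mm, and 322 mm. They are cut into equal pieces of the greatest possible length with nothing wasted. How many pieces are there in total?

103

Piece length = gcd(308, 812, 322).
308 = 2^2 × 7 × 11
812 = 2^2 × 7 × 29
322 = 2 × 7 × 23
gcd(308, 812, 322) = 2 × 7 = 14.
Total pieces = 308/14 + 812/14 + 322/14 = 22 + 58 + 23 = 103.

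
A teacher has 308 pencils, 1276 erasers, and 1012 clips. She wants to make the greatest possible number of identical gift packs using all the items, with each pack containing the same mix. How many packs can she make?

The pack count must divide each quantity, so the greatest is gcd(308, 1276, 1012).
308 = 2^2 × 7 × 11
1276 = 2^2 × 11 × 29
1012 = 2^2 × 11 × 23
gcd(308, 1276, 1012) = 2^2 × 11 = 44.

44 packs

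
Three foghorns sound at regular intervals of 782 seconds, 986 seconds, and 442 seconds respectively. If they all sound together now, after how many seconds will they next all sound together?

The first simultaneous occurrence is after LCM of the individual periods.
782 = 2 × 17 × 23
986 = 2 × 17 × 29
442 = 2 × 13 × 17
LCM(782, 986, 442) = 2 × 13 × 17 × 23 × 29 = 294814.

294814 seconds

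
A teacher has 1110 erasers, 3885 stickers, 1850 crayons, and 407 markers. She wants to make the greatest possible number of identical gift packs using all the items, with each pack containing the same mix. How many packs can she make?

37 packs

The pack count must divide each quantity, so the greatest is gcd(1110, 3885, 1850, 407).
1110 = 2 × 3 × 5 × 37
3885 = 3 × 5 × 7 × 37
1850 = 2 × 5^2 × 37
407 = 11 × 37
gcd(1110, 3885, 1850, 407) = 37.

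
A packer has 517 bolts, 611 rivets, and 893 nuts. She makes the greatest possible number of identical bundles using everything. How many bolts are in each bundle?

Number of bundles = gcd(517, 611, 893).
517 = 11 × 47
611 = 13 × 47
893 = 19 × 47
gcd(517, 611, 893) = 47.
bolts per bundle = 517 / 47 = 11.

11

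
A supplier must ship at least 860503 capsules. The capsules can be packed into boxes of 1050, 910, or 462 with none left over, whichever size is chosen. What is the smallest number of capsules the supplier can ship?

The number of capsules must be a common multiple of 1050, 910, and 462, so a multiple of their LCM.
1050 = 2 × 3 × 5^2 × 7
910 = 2 × 5 × 7 × 13
462 = 2 × 3 × 7 × 11
LCM(1050, 910, 462) = 2 × 3 × 5^2 × 7 × 11 × 13 = 150150.
Smallest multiple of 150150 that is ≥ 860503: ⌈860503/150150⌉ × 150150 = 6 × 150150 = 900900.

900900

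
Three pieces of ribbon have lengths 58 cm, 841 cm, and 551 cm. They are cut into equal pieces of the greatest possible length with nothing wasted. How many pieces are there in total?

Piece length = gcd(58, 841, 551).
58 = 2 × 29
841 = 29^2
551 = 19 × 29
gcd(58, 841, 551) = 29.
Total pieces = 58/29 + 841/29 + 551/29 = 2 + 29 + 19 = 50.

50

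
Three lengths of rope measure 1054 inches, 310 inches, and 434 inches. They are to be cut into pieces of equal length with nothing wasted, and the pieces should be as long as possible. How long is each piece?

62 inches

The greatest length dividing all of 1054, 310, and 434 is their gcd.
1054 = 2 × 17 × 31
310 = 2 × 5 × 31
434 = 2 × 7 × 31
gcd(1054, 310, 434) = 2 × 31 = 62.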